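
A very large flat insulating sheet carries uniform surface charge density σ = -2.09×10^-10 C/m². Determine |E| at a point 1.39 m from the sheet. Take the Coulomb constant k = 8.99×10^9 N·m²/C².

By planar symmetry E is perpendicular to the sheet and uniform; use a Gaussian pillbox with flat faces of area A on each side of the sheet.
Only the two end caps contribute flux: Φ = 2EA. With Q_enc = σA, Gauss's law gives E = |σ|/(2ε₀).
E = 2πk|σ| = 2π(8.99×10^9)(2.09e-10) = 11.8 N/C.

E = 11.8 N/C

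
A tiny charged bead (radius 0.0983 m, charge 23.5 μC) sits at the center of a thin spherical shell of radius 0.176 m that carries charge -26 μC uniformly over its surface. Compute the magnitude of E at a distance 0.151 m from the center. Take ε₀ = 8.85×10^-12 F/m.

Symmetry ⇒ E = E(r) r̂. Gaussian sphere of radius r = 0.151 m (between the bodies, 0.0983 m < r < 0.176 m).
The shell at 0.176 m lies outside the Gaussian surface, so Q_enc = 23.5 μC = 2.35e-5 C.
Applying ∮E·dA = Q_enc/ε₀ with Φ = E(4πr²):
E = |Q_enc|/(4πε₀r²) = (2.35e-5)/(4π·8.85×10^-12·(0.151)²) = 9.27×10^6 N/C.

E = 9.27×10^6 N/C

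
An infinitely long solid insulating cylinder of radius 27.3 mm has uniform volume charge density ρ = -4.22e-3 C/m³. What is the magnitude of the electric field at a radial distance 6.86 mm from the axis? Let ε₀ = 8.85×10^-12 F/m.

Take a coaxial cylindrical Gaussian surface of radius r = 6.86 mm and length L (r < R).
Enclosed charge per unit length: λ_enc = ρ·πr² = (-4.22×10^-3)π(0.00686)² = -6.239e-7 C/m.
Applying ∮E·dA = Q_enc/ε₀ with the end caps contributing no flux:
E = |λ_enc|/(2πε₀r) = (6.239e-7)/(2π·8.85×10^-12·0.00686) = 1.64×10^6 N/C.

1.64×10^6 N/C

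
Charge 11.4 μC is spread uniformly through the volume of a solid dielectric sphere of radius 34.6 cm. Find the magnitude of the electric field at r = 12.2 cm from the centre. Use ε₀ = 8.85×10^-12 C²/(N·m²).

3.02e5 N/C

Take a concentric spherical Gaussian surface of radius r = 12.2 cm (r < R).
Only the charge within r is enclosed: Q_enc = Q·(r/R)³ = (11.4 μC)·(12.2 cm/34.6 cm)³ = 4.998×10^-7 C.
Applying ∮E·dA = Q_enc/ε₀ with Φ = E(4πr²):
E = |Q_enc|/(4πε₀r²) = (4.998e-7)/(4π·8.85×10^-12·(0.122)²) = 3.02×10^5 N/C.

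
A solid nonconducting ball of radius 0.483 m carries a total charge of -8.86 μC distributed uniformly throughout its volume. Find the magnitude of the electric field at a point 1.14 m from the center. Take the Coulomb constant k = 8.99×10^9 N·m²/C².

|E| = 6.13×10^4 N/C

Use a concentric Gaussian sphere at r = 1.14 m (r > R, so the entire charge is enclosed).
Q_enc = -8.86 μC = -8.86×10^-6 C.
Since E is radial and uniform over the Gaussian sphere, Φ = E·4πr² = Q_enc/ε₀.
E = k|Q_enc|/r² = (8.99×10^9)(8.86×10^-6)/(1.14)² = 6.13e4 N/C.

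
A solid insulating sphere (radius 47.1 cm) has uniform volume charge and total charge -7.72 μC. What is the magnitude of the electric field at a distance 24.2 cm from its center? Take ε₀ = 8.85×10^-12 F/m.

E ≈ 1.61×10^5 N/C

Symmetry ⇒ E = E(r) r̂. Gaussian sphere of radius r = 24.2 cm (r < R).
For a uniform sphere the enclosed fraction is (r/R)³, so Q_enc = (-7.72 μC)(0.242/0.471)³ = -1.047×10^-6 C.
Since E is radial and uniform over the Gaussian sphere, Φ = E·4πr² = Q_enc/ε₀.
E = |Q_enc|/(4πε₀r²) = (1.047×10^-6)/(4π·8.85×10^-12·(0.242)²) = 1.61×10^5 N/C.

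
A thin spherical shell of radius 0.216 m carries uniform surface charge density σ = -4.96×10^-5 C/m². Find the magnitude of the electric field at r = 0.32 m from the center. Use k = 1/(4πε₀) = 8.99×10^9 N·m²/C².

E = 2.55×10^6 N/C

Use a concentric Gaussian sphere at r = 0.32 m (r > 0.216 m).
The entire shell is enclosed: Q_enc = σ·4πR² = (-4.96e-5)·4π·(0.216)² = -2.908e-5 C.
Gauss's law: E·4πr² = Q_enc/ε₀.
E = k|Q_enc|/r² = (8.99×10^9)(2.908e-5)/(0.32)² = 2.55×10^6 N/C.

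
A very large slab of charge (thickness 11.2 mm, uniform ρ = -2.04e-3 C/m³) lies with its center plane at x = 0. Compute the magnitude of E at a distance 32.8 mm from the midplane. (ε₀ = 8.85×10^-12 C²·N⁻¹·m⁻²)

E ≈ 1.29×10^6 N/C

The point |x| = 32.8 mm lies outside the slab (half-thickness 0.0056 m). A symmetric pillbox spanning the full slab encloses Q_enc = ρ·d·A.
Flux = 2EA ⇒ E = |ρ|d/(2ε₀), independent of distance outside.
E = (2.04×10^-3)(0.0112)/(2·8.85×10^-12) = 1.29×10^6 N/C.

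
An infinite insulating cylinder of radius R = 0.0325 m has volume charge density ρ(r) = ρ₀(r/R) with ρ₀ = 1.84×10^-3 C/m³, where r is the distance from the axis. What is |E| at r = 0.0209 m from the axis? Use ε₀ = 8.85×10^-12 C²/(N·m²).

Choose a coaxial cylinder of radius r = 0.0209 m (arbitrary length L) as the Gaussian surface (r < R).
λ_enc = ∫₀^r ρ(r')·2πr' dr' = (2πρ₀/R)·r^3/3 = 1.083e-6 C/m.
Applying ∮E·dA = Q_enc/ε₀ with the end caps contributing no flux:
E = |λ_enc|/(2πε₀r) = (1.083×10^-6)/(2π·8.85×10^-12·0.0209) = 9.31e5 N/C.

9.31×10^5 N/C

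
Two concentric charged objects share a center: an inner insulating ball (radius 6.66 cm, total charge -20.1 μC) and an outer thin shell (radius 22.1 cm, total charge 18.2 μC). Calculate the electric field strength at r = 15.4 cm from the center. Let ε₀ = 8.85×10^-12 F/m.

Use a concentric Gaussian sphere at r = 15.4 cm (between the bodies, 6.66 cm < r < 22.1 cm).
The shell at 22.1 cm lies outside the Gaussian surface, so Q_enc = -20.1 μC = -2.01×10^-5 C.
By Gauss's law, ∮E·dA = E·4πr² = Q_enc/ε₀.
E = |Q_enc|/(4πε₀r²) = (2.01×10^-5)/(4π·8.85×10^-12·(0.154)²) = 7.62e6 N/C.

7.62e6 N/C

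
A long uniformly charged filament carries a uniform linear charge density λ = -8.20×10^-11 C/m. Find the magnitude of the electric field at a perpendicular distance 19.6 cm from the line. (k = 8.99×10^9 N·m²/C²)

Choose a coaxial cylinder of radius r = 19.6 cm (arbitrary length L) as the Gaussian surface.
Q_enc = λL, so λ_enc = -8.20×10^-11 C/m.
Gauss's law: E·2πrL = λ_enc L/ε₀.
E = 2k|λ_enc|/r = 2(8.99×10^9)(8.20×10^-11)/(0.196) = 7.52 N/C.

E = 7.52 V/m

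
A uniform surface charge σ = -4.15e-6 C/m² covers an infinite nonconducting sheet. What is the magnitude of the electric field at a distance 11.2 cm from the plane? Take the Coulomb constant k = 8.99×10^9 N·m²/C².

By planar symmetry E is perpendicular to the sheet and uniform; use a Gaussian pillbox with flat faces of area A on each side of the sheet.
Only the two end caps contribute flux: Φ = 2EA. With Q_enc = σA, Gauss's law gives E = |σ|/(2ε₀).
E = 2πk|σ| = 2π(8.99×10^9)(4.15e-6) = 2.34×10^5 N/C.

E ≈ 2.34×10^5 N/C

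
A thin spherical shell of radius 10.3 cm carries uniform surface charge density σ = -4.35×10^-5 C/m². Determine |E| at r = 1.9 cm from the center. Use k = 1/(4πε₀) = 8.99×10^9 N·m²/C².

Symmetry ⇒ E = E(r) r̂. Gaussian sphere of radius r = 1.9 cm (inside the shell, r < 10.3 cm).
No charge lies within this surface, so Q_enc = 0 and Gauss's law gives E·4πr² = 0 ⇒ E = 0.

|E| = 0 N/C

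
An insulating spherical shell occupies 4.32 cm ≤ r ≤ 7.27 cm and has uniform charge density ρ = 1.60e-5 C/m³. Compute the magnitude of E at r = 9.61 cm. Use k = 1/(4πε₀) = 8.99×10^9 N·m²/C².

|E| = 1.98×10^4 V/m

Use a concentric Gaussian sphere at r = 9.61 cm (r > 7.27 cm, enclosing the whole shell).
Q_enc = ρ·(4π/3)(b³ − a³) = (1.60e-5)·(4π/3)·((0.0727)³ − (0.0432)³) = 2.035e-8 C.
Gauss's law: E·4πr² = Q_enc/ε₀.
E = k|Q_enc|/r² = (8.99×10^9)(2.035×10^-8)/(0.0961)² = 1.98×10^4 N/C.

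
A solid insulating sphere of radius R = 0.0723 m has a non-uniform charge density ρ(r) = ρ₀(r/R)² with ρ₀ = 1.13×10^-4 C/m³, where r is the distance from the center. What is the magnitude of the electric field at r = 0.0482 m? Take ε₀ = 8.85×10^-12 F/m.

E = 5.47×10^4 N/C

Use a concentric Gaussian sphere at r = 0.0482 m (r < R).
Integrate the density: Q_enc = 4π ∫₀^r ρ₀(r'/R)^2 r'² dr' = 4πρ₀ r^5/(5·R²) = 1.413×10^-8 C.
Since E is radial and uniform over the Gaussian sphere, Φ = E·4πr² = Q_enc/ε₀.
E = |Q_enc|/(4πε₀r²) = (1.413×10^-8)/(4π·8.85×10^-12·(0.0482)²) = 5.47×10^4 N/C.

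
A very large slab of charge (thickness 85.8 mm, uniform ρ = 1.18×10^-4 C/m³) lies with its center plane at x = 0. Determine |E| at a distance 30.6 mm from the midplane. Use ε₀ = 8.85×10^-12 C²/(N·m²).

By symmetry E is perpendicular to the slab. A Gaussian pillbox from −30.6 mm to +30.6 mm (face area A) lies entirely within the slab.
Q_enc = ρ·(2x)·A and flux = 2EA, so 2EA = 2ρxA/ε₀ ⇒ E = |ρ|x/ε₀.
E = (1.18e-4)(0.0306)/(8.85×10^-12) = 4.08×10^5 N/C.

|E| ≈ 4.08×10^5 V/m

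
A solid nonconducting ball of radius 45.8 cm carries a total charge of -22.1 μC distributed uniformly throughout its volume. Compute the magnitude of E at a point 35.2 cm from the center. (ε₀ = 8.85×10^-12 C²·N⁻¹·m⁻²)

7.28e5 V/m

Take a concentric spherical Gaussian surface of radius r = 35.2 cm (r < R).
Only the charge within r is enclosed: Q_enc = Q·(r/R)³ = (-22.1 μC)·(35.2 cm/45.8 cm)³ = -1.003×10^-5 C.
By Gauss's law, ∮E·dA = E·4πr² = Q_enc/ε₀.
E = |Q_enc|/(4πε₀r²) = (1.003×10^-5)/(4π·8.85×10^-12·(0.352)²) = 7.28×10^5 N/C.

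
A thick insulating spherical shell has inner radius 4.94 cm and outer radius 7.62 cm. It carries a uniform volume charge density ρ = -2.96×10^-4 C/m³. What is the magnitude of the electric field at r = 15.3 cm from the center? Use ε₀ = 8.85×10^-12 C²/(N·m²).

By spherical symmetry E is radial; choose a Gaussian sphere of radius r = 15.3 cm (r > 7.62 cm, enclosing the whole shell).
Q_enc = ρ·(4π/3)(b³ − a³) = (-2.96×10^-4)·(4π/3)·((0.0762)³ − (0.0494)³) = -3.991e-7 C.
Gauss's law: E·4πr² = Q_enc/ε₀.
E = |Q_enc|/(4πε₀r²) = (3.991×10^-7)/(4π·8.85×10^-12·(0.153)²) = 1.53e5 N/C.

E = 1.53×10^5 N/C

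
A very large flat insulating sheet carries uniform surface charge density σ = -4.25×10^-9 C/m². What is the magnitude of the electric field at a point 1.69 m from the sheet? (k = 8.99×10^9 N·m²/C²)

240 N/C

By planar symmetry E is perpendicular to the sheet and uniform; use a Gaussian pillbox with flat faces of area A on each side of the sheet.
Only the two end caps contribute flux: Φ = 2EA. With Q_enc = σA, Gauss's law gives E = |σ|/(2ε₀).
E = 2πk|σ| = 2π(8.99×10^9)(4.25e-9) = 240 N/C.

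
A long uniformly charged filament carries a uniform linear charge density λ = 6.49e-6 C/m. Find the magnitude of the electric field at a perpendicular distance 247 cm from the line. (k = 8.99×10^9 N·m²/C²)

By cylindrical symmetry E is radial; use a coaxial Gaussian cylinder of radius 247 cm and length L.
Q_enc = λL, so λ_enc = 6.49×10^-6 C/m.
Since E is radial and uniform over the curved surface, Φ = E·2πrL = Q_enc/ε₀ = λ_enc L/ε₀.
E = 2k|λ_enc|/r = 2(8.99×10^9)(6.49×10^-6)/(2.47) = 4.72×10^4 N/C.

E = 4.72×10^4 V/m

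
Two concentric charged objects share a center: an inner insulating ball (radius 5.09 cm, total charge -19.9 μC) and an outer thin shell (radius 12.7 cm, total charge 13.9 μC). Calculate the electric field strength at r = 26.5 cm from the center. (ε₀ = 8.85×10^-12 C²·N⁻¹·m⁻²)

7.68×10^5 N/C

By spherical symmetry E is radial; choose a Gaussian sphere of radius r = 26.5 cm (r > 12.7 cm, enclosing both).
Q_enc = (-19.9 μC) + (13.9 μC) = -6.00×10^-6 C.
Gauss's law: E·4πr² = Q_enc/ε₀.
E = |Q_enc|/(4πε₀r²) = (6.00×10^-6)/(4π·8.85×10^-12·(0.265)²) = 7.68×10^5 N/C.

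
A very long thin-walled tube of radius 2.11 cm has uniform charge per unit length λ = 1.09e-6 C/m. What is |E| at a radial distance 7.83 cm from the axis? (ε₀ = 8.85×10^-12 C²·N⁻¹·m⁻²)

|E| ≈ 2.50×10^5 N/C

Take a coaxial cylindrical Gaussian surface of radius r = 7.83 cm and length L (r > 2.11 cm).
The full line charge is enclosed: λ_enc = 1.09×10^-6 C/m.
By Gauss's law (flux through the curved wall only), E·2πrL = λ_enc L/ε₀.
E = |λ_enc|/(2πε₀r) = (1.09×10^-6)/(2π·8.85×10^-12·0.0783) = 2.50e5 N/C.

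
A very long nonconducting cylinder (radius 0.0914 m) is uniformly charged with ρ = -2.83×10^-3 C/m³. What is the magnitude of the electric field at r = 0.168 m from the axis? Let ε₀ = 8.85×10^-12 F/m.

Take a coaxial cylindrical Gaussian surface of radius r = 0.168 m and length L (r > 0.0914 m, full cross-section enclosed).
λ_enc = ρ·πR² = (-2.83×10^-3)π(0.0914)² = -7.427e-5 C/m.
Gauss's law: E·2πrL = λ_enc L/ε₀.
E = |λ_enc|/(2πε₀r) = (7.427×10^-5)/(2π·8.85×10^-12·0.168) = 7.95×10^6 N/C.

E = 7.95e6 N/C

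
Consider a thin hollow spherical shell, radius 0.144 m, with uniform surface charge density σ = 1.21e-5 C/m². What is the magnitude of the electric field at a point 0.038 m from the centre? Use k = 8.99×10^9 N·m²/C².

E = 0

Symmetry ⇒ E = E(r) r̂. Gaussian sphere of radius r = 0.038 m (inside the shell, r < 0.144 m).
No charge lies within this surface, so Q_enc = 0 and Gauss's law gives E·4πr² = 0 ⇒ E = 0.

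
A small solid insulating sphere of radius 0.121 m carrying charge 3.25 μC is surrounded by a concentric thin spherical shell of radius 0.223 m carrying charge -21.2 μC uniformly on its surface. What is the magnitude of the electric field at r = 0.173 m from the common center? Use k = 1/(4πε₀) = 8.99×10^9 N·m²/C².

Symmetry ⇒ E = E(r) r̂. Gaussian sphere of radius r = 0.173 m (between the bodies, 0.121 m < r < 0.223 m).
Only the inner charge is enclosed; the outer shell contributes nothing inside itself. Q_enc = 3.25 μC = 3.25×10^-6 C.
Gauss's law: E·4πr² = Q_enc/ε₀.
E = k|Q_enc|/r² = (8.99×10^9)(3.25×10^-6)/(0.173)² = 9.76×10^5 N/C.

|E| = 9.76e5 N/C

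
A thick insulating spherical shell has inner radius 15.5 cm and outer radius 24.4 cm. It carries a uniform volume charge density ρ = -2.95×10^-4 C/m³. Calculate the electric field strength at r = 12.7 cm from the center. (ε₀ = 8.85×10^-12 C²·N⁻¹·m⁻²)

By spherical symmetry E is radial; choose a Gaussian sphere of radius r = 12.7 cm (r < 15.5 cm, inside the empty cavity).
Q_enc = 0 (all charge lies at larger r); Gauss's law gives E = 0.

E = 0 (no enclosed charge)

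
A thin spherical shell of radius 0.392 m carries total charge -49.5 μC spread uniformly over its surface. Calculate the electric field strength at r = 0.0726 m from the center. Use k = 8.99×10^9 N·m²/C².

By spherical symmetry E is radial; choose a Gaussian sphere of radius r = 0.0726 m (inside the shell, r < 0.392 m).
No charge lies within this surface, so Q_enc = 0 and Gauss's law gives E·4πr² = 0 ⇒ E = 0.

|E| = 0 N/C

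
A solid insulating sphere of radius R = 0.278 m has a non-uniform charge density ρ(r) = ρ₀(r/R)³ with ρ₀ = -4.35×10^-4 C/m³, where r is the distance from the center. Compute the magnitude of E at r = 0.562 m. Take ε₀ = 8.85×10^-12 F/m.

|E| ≈ 5.57e5 N/C

Take a concentric spherical Gaussian surface of radius r = 0.562 m (r > R, all charge enclosed).
Q_enc = 4π ∫₀^R ρ₀(r'/R)^3 r'² dr' = 4πρ₀R³/6 = -1.957×10^-5 C.
Applying ∮E·dA = Q_enc/ε₀ with Φ = E(4πr²):
E = |Q_enc|/(4πε₀r²) = (1.957×10^-5)/(4π·8.85×10^-12·(0.562)²) = 5.57×10^5 N/C.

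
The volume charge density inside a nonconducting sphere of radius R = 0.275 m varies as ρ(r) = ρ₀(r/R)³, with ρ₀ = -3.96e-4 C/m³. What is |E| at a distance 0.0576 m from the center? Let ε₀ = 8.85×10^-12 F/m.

3.95×10^3 N/C

Take a concentric spherical Gaussian surface of radius r = 0.0576 m (r < R).
Q_enc = ∫₀^r ρ(r')·4πr'² dr' = (4πρ₀/R³) ∫₀^r r'^5 dr' = 4πρ₀ r^6/(6·R³) = -1.456e-9 C.
Gauss's law: E·4πr² = Q_enc/ε₀.
E = |Q_enc|/(4πε₀r²) = (1.456×10^-9)/(4π·8.85×10^-12·(0.0576)²) = 3.95×10^3 N/C.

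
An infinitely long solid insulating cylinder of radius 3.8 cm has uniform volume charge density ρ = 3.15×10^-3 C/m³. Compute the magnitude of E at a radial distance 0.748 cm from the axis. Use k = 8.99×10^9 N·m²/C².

E = 1.33e6 N/C

Coaxial Gaussian cylinder, radius r = 0.748 cm, length L (r < R).
Charge inside radius r per length L is ρ·πr²·L, so λ_enc = ρπr² = 5.537×10^-7 C/m.
Since E is radial and uniform over the curved surface, Φ = E·2πrL = Q_enc/ε₀ = λ_enc L/ε₀.
E = 2k|λ_enc|/r = 2(8.99×10^9)(5.537×10^-7)/(0.00748) = 1.33×10^6 N/C.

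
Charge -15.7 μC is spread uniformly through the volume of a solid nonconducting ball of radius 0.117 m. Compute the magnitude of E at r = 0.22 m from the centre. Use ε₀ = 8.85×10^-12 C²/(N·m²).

E = 2.92×10^6 V/m

Use a concentric Gaussian sphere at r = 0.22 m (r > R, so the entire charge is enclosed).
Q_enc = -15.7 μC = -1.57×10^-5 C.
Since E is radial and uniform over the Gaussian sphere, Φ = E·4πr² = Q_enc/ε₀.
E = |Q_enc|/(4πε₀r²) = (1.57×10^-5)/(4π·8.85×10^-12·(0.22)²) = 2.92×10^6 N/C.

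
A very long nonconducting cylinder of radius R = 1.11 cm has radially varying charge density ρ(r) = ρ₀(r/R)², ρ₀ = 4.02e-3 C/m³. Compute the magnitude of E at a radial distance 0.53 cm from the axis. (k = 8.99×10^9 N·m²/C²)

1.37×10^5 N/C

Take a coaxial cylindrical Gaussian surface of radius r = 0.53 cm and length L (r < R).
λ_enc = ∫₀^r ρ(r')·2πr' dr' = (2πρ₀/R²)·r^4/4 = 4.044×10^-8 C/m.
Gauss's law: E·2πrL = λ_enc L/ε₀.
E = 2k|λ_enc|/r = 2(8.99×10^9)(4.044×10^-8)/(0.0053) = 1.37×10^5 N/C.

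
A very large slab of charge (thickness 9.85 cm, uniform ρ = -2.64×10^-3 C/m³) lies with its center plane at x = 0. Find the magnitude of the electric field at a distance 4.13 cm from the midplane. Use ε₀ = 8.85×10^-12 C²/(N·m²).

By symmetry E is perpendicular to the slab. A Gaussian pillbox from −4.13 cm to +4.13 cm (face area A) lies entirely within the slab.
Q_enc = ρ·(2x)·A and flux = 2EA, so 2EA = 2ρxA/ε₀ ⇒ E = |ρ|x/ε₀.
E = (2.64e-3)(0.0413)/(8.85×10^-12) = 1.23e7 N/C.

E = 1.23×10^7 V/m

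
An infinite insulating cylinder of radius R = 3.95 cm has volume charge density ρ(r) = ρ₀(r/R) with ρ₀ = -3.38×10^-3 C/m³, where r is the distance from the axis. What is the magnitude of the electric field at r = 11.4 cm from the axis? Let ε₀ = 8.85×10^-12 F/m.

Choose a coaxial cylinder of radius r = 11.4 cm (arbitrary length L) as the Gaussian surface (r > R, full charge per length enclosed).
λ_enc = 2π ∫₀^R ρ₀(r'/R)^1 r' dr' = 2πρ₀R²/3 = -1.105×10^-5 C/m.
Gauss's law: E·2πrL = λ_enc L/ε₀.
E = |λ_enc|/(2πε₀r) = (1.105×10^-5)/(2π·8.85×10^-12·0.114) = 1.74×10^6 N/C.

1.74e6 V/m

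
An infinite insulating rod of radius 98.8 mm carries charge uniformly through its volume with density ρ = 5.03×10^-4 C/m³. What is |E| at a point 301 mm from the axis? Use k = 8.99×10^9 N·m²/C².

Choose a coaxial cylinder of radius r = 301 mm (arbitrary length L) as the Gaussian surface (r > 98.8 mm, full cross-section enclosed).
λ_enc = ρ·πR² = (5.03×10^-4)π(0.0988)² = 1.543×10^-5 C/m.
Gauss's law: E·2πrL = λ_enc L/ε₀.
E = 2k|λ_enc|/r = 2(8.99×10^9)(1.543×10^-5)/(0.301) = 9.21e5 N/C.

E ≈ 9.21×10^5 V/m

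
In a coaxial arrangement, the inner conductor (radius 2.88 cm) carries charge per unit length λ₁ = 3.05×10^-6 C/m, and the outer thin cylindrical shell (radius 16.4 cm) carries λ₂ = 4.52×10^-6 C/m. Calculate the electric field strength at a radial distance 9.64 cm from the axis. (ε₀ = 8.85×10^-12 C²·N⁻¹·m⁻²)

Coaxial Gaussian cylinder, radius r = 9.64 cm, length L (between the conductors, 2.88 cm < r < 16.4 cm).
The shell at 16.4 cm lies outside the Gaussian surface, so λ_enc = λ₁ = 3.05e-6 C/m.
By Gauss's law (flux through the curved wall only), E·2πrL = λ_enc L/ε₀.
E = |λ_enc|/(2πε₀r) = (3.05×10^-6)/(2π·8.85×10^-12·0.0964) = 5.69e5 N/C.

E ≈ 5.69×10^5 V/m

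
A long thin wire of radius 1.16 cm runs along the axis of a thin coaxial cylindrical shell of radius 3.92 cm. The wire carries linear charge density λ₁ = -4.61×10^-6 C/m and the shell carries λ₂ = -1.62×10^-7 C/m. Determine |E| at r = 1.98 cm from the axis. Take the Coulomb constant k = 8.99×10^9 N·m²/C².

E = 4.19×10^6 N/C

By cylindrical symmetry E is radial; use a coaxial Gaussian cylinder of radius 1.98 cm and length L (between the conductors, 1.16 cm < r < 3.92 cm).
The shell at 3.92 cm lies outside the Gaussian surface, so λ_enc = λ₁ = -4.61×10^-6 C/m.
Gauss's law: E·2πrL = λ_enc L/ε₀.
E = 2k|λ_enc|/r = 2(8.99×10^9)(4.61e-6)/(0.0198) = 4.19×10^6 N/C.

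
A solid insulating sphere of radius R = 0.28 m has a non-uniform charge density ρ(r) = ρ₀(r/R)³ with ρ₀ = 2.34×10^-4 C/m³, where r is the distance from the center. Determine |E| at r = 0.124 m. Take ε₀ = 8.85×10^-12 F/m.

Take a concentric spherical Gaussian surface of radius r = 0.124 m (r < R).
Q_enc = ∫₀^r ρ(r')·4πr'² dr' = (4πρ₀/R³) ∫₀^r r'^5 dr' = 4πρ₀ r^6/(6·R³) = 8.116×10^-8 C.
Since E is radial and uniform over the Gaussian sphere, Φ = E·4πr² = Q_enc/ε₀.
E = |Q_enc|/(4πε₀r²) = (8.116×10^-8)/(4π·8.85×10^-12·(0.124)²) = 4.75×10^4 N/C.

E ≈ 4.75×10^4 V/m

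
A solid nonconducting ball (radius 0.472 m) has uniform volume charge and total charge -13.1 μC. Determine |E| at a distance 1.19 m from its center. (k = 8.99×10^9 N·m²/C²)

E = 8.32×10^4 N/C

Use a concentric Gaussian sphere at r = 1.19 m (r > R, so the entire charge is enclosed).
Q_enc = -13.1 μC = -1.31e-5 C.
Applying ∮E·dA = Q_enc/ε₀ with Φ = E(4πr²):
E = k|Q_enc|/r² = (8.99×10^9)(1.31e-5)/(1.19)² = 8.32e4 N/C.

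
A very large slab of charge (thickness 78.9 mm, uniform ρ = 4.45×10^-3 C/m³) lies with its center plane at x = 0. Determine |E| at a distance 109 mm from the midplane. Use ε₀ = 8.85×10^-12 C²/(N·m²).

E ≈ 1.98×10^7 V/m

The point |x| = 109 mm lies outside the slab (half-thickness 0.03945 m). A symmetric pillbox spanning the full slab encloses Q_enc = ρ·d·A.
Flux = 2EA ⇒ E = |ρ|d/(2ε₀), independent of distance outside.
E = (4.45×10^-3)(0.0789)/(2·8.85×10^-12) = 1.98×10^7 N/C.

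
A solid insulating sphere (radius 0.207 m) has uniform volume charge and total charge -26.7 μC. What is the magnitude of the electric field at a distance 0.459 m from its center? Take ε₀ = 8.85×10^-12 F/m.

|E| ≈ 1.14×10^6 N/C

Take a concentric spherical Gaussian surface of radius r = 0.459 m (r > R, so the entire charge is enclosed).
Q_enc = -26.7 μC = -2.67e-5 C.
Gauss's law: E·4πr² = Q_enc/ε₀.
E = |Q_enc|/(4πε₀r²) = (2.67e-5)/(4π·8.85×10^-12·(0.459)²) = 1.14×10^6 N/C.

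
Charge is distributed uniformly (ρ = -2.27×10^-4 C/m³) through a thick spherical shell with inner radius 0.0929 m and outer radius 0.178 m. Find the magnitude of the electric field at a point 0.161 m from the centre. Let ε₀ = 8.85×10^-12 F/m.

Symmetry ⇒ E = E(r) r̂. Gaussian sphere of radius r = 0.161 m (within the shell material, 0.0929 m < r < 0.178 m).
Only the shell between 0.0929 m and r is enclosed: Q_enc = ρ·(4π/3)(r³ − a³) = (-2.27e-4)·(4π/3)·((0.161)³ − (0.0929)³) = -3.206×10^-6 C.
Since E is radial and uniform over the Gaussian sphere, Φ = E·4πr² = Q_enc/ε₀.
E = |Q_enc|/(4πε₀r²) = (3.206×10^-6)/(4π·8.85×10^-12·(0.161)²) = 1.11e6 N/C.

|E| ≈ 1.11×10^6 N/C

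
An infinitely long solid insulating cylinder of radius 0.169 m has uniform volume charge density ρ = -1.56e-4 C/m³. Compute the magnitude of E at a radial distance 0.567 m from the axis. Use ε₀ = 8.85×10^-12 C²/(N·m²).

|E| = 4.44×10^5 N/C

Coaxial Gaussian cylinder, radius r = 0.567 m, length L (r > 0.169 m, full cross-section enclosed).
λ_enc = ρ·πR² = (-1.56×10^-4)π(0.169)² = -1.40×10^-5 C/m.
By Gauss's law (flux through the curved wall only), E·2πrL = λ_enc L/ε₀.
E = |λ_enc|/(2πε₀r) = (1.40×10^-5)/(2π·8.85×10^-12·0.567) = 4.44×10^5 N/C.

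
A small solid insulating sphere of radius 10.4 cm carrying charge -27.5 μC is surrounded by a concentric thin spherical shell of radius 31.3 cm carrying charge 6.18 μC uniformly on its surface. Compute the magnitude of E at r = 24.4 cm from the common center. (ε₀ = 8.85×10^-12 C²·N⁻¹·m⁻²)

Symmetry ⇒ E = E(r) r̂. Gaussian sphere of radius r = 24.4 cm (between the bodies, 10.4 cm < r < 31.3 cm).
Only the inner charge is enclosed; the outer shell contributes nothing inside itself. Q_enc = -27.5 μC = -2.75×10^-5 C.
Applying ∮E·dA = Q_enc/ε₀ with Φ = E(4πr²):
E = |Q_enc|/(4πε₀r²) = (2.75×10^-5)/(4π·8.85×10^-12·(0.244)²) = 4.15×10^6 N/C.

E ≈ 4.15×10^6 N/C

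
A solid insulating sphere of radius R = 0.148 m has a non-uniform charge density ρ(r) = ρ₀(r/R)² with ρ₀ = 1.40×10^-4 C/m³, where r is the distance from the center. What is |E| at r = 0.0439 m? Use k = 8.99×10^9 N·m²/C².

By spherical symmetry E is radial; choose a Gaussian sphere of radius r = 0.0439 m (r < R).
Integrate the density: Q_enc = 4π ∫₀^r ρ₀(r'/R)^2 r'² dr' = 4πρ₀ r^5/(5·R²) = 2.619×10^-9 C.
By Gauss's law, ∮E·dA = E·4πr² = Q_enc/ε₀.
E = k|Q_enc|/r² = (8.99×10^9)(2.619×10^-9)/(0.0439)² = 1.22×10^4 N/C.

1.22e4 N/C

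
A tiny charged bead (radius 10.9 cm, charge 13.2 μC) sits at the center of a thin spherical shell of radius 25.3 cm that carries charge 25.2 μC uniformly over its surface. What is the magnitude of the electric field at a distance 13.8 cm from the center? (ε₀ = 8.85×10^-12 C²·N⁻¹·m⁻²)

|E| = 6.23×10^6 N/C

By spherical symmetry E is radial; choose a Gaussian sphere of radius r = 13.8 cm (between the bodies, 10.9 cm < r < 25.3 cm).
Only the inner charge is enclosed; the outer shell contributes nothing inside itself. Q_enc = 13.2 μC = 1.32e-5 C.
By Gauss's law, ∮E·dA = E·4πr² = Q_enc/ε₀.
E = |Q_enc|/(4πε₀r²) = (1.32×10^-5)/(4π·8.85×10^-12·(0.138)²) = 6.23×10^6 N/C.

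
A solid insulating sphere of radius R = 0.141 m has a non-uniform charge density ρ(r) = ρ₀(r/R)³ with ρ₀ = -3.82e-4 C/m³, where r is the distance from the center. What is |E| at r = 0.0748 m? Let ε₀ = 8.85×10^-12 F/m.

E = 8.03×10^4 N/C

Symmetry ⇒ E = E(r) r̂. Gaussian sphere of radius r = 0.0748 m (r < R).
Q_enc = ∫₀^r ρ(r')·4πr'² dr' = (4πρ₀/R³) ∫₀^r r'^5 dr' = 4πρ₀ r^6/(6·R³) = -4.999e-8 C.
Gauss's law: E·4πr² = Q_enc/ε₀.
E = |Q_enc|/(4πε₀r²) = (4.999×10^-8)/(4π·8.85×10^-12·(0.0748)²) = 8.03e4 N/C.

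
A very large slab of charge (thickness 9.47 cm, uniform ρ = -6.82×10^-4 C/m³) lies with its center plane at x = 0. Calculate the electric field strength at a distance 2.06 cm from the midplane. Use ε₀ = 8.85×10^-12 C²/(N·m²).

By symmetry E is perpendicular to the slab. A Gaussian pillbox from −2.06 cm to +2.06 cm (face area A) lies entirely within the slab.
Q_enc = ρ·(2x)·A and flux = 2EA, so 2EA = 2ρxA/ε₀ ⇒ E = |ρ|x/ε₀.
E = (6.82×10^-4)(0.0206)/(8.85×10^-12) = 1.59×10^6 N/C.

|E| ≈ 1.59×10^6 N/C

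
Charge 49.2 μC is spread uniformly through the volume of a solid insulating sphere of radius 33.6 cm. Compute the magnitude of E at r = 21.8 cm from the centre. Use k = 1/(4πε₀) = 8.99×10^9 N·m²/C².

2.54×10^6 N/C

Take a concentric spherical Gaussian surface of radius r = 21.8 cm (r < R).
For a uniform sphere the enclosed fraction is (r/R)³, so Q_enc = (49.2 μC)(0.218/0.336)³ = 1.344×10^-5 C.
Gauss's law: E·4πr² = Q_enc/ε₀.
E = k|Q_enc|/r² = (8.99×10^9)(1.344×10^-5)/(0.218)² = 2.54×10^6 N/C.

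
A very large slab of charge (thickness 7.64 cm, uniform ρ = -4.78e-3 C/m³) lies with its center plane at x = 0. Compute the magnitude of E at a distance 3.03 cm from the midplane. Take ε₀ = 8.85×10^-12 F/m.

|E| ≈ 1.64×10^7 N/C

By symmetry E is perpendicular to the slab. A Gaussian pillbox from −3.03 cm to +3.03 cm (face area A) lies entirely within the slab.
Q_enc = ρ·(2x)·A and flux = 2EA, so 2EA = 2ρxA/ε₀ ⇒ E = |ρ|x/ε₀.
E = (4.78e-3)(0.0303)/(8.85×10^-12) = 1.64e7 N/C.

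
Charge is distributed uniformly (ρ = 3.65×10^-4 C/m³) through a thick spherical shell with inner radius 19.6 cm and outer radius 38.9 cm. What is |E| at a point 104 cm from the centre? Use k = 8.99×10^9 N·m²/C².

Symmetry ⇒ E = E(r) r̂. Gaussian sphere of radius r = 104 cm (r > 38.9 cm, enclosing the whole shell).
Q_enc = ρ·(4π/3)(b³ − a³) = (3.65×10^-4)·(4π/3)·((0.389)³ − (0.196)³) = 7.849×10^-5 C.
Applying ∮E·dA = Q_enc/ε₀ with Φ = E(4πr²):
E = k|Q_enc|/r² = (8.99×10^9)(7.849e-5)/(1.04)² = 6.52×10^5 N/C.

E = 6.52×10^5 N/C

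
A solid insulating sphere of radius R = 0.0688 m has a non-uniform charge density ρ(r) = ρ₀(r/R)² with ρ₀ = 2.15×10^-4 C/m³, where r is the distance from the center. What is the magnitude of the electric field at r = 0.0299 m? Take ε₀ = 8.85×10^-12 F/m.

Take a concentric spherical Gaussian surface of radius r = 0.0299 m (r < R).
Integrate the density: Q_enc = 4π ∫₀^r ρ₀(r'/R)^2 r'² dr' = 4πρ₀ r^5/(5·R²) = 2.728×10^-9 C.
By Gauss's law, ∮E·dA = E·4πr² = Q_enc/ε₀.
E = |Q_enc|/(4πε₀r²) = (2.728e-9)/(4π·8.85×10^-12·(0.0299)²) = 2.74×10^4 N/C.

2.74×10^4 N/C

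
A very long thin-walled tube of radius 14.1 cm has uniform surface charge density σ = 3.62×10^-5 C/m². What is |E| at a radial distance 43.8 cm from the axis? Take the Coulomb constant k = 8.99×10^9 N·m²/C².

Take a coaxial cylindrical Gaussian surface of radius r = 43.8 cm and length L (r > 14.1 cm).
The whole shell is enclosed: λ_enc = σ·2πR = (3.62×10^-5)·2π·(0.141) = 3.207×10^-5 C/m.
By Gauss's law (flux through the curved wall only), E·2πrL = λ_enc L/ε₀.
E = 2k|λ_enc|/r = 2(8.99×10^9)(3.207×10^-5)/(0.438) = 1.32×10^6 N/C.

1.32×10^6 N/C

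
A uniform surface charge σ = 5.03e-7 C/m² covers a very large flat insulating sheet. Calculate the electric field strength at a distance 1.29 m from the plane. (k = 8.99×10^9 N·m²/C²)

Choose a cylindrical pillbox piercing the sheet, end faces (area A) parallel to it.
Flux Φ = 2EA and Q_enc = σA, so 2EA = σA/ε₀ ⇒ E = |σ|/(2ε₀), independent of distance.
E = 2πk|σ| = 2π(8.99×10^9)(5.03×10^-7) = 2.84×10^4 N/C.

E ≈ 2.84×10^4 N/C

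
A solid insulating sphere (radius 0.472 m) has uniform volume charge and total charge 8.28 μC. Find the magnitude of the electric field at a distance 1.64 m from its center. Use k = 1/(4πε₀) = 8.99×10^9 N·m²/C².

E ≈ 2.77e4 N/C

By spherical symmetry E is radial; choose a Gaussian sphere of radius r = 1.64 m (r > R, so the entire charge is enclosed).
Q_enc = 8.28 μC = 8.28×10^-6 C.
By Gauss's law, ∮E·dA = E·4πr² = Q_enc/ε₀.
E = k|Q_enc|/r² = (8.99×10^9)(8.28e-6)/(1.64)² = 2.77×10^4 N/C.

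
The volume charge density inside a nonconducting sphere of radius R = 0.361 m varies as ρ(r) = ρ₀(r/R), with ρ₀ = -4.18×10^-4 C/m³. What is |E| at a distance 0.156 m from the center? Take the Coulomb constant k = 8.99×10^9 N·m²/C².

E ≈ 7.96×10^5 N/C

Symmetry ⇒ E = E(r) r̂. Gaussian sphere of radius r = 0.156 m (r < R).
Q_enc = ∫₀^r ρ(r')·4πr'² dr' = (4πρ₀/R) ∫₀^r r'^3 dr' = 4πρ₀ r^4/(4·R) = -2.154e-6 C.
By Gauss's law, ∮E·dA = E·4πr² = Q_enc/ε₀.
E = k|Q_enc|/r² = (8.99×10^9)(2.154×10^-6)/(0.156)² = 7.96×10^5 N/C.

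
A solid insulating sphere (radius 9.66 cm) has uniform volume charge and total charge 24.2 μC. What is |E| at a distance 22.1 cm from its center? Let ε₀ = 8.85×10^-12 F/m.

|E| = 4.46e6 V/m

Take a concentric spherical Gaussian surface of radius r = 22.1 cm (r > R, so the entire charge is enclosed).
Q_enc = 24.2 μC = 2.42e-5 C.
Gauss's law: E·4πr² = Q_enc/ε₀.
E = |Q_enc|/(4πε₀r²) = (2.42e-5)/(4π·8.85×10^-12·(0.221)²) = 4.46e6 N/C.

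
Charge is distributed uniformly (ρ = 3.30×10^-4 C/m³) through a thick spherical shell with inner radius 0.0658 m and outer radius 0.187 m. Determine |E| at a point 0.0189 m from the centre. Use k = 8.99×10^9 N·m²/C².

E = 0

By spherical symmetry E is radial; choose a Gaussian sphere of radius r = 0.0189 m (r < 0.0658 m, inside the empty cavity).
Q_enc = 0 (all charge lies at larger r); Gauss's law gives E = 0.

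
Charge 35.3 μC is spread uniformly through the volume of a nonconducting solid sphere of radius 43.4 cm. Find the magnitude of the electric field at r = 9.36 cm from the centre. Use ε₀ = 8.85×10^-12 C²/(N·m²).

3.63×10^5 V/m

By spherical symmetry E is radial; choose a Gaussian sphere of radius r = 9.36 cm (r < R).
Only the charge within r is enclosed: Q_enc = Q·(r/R)³ = (35.3 μC)·(9.36 cm/43.4 cm)³ = 3.541e-7 C.
By Gauss's law, ∮E·dA = E·4πr² = Q_enc/ε₀.
E = |Q_enc|/(4πε₀r²) = (3.541×10^-7)/(4π·8.85×10^-12·(0.0936)²) = 3.63×10^5 N/C.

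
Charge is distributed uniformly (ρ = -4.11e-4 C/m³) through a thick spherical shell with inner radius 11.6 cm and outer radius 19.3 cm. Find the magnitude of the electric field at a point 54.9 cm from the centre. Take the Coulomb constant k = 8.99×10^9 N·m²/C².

2.89×10^5 N/C

By spherical symmetry E is radial; choose a Gaussian sphere of radius r = 54.9 cm (r > 19.3 cm, enclosing the whole shell).
Q_enc = ρ·(4π/3)(b³ − a³) = (-4.11×10^-4)·(4π/3)·((0.193)³ − (0.116)³) = -9.689×10^-6 C.
Applying ∮E·dA = Q_enc/ε₀ with Φ = E(4πr²):
E = k|Q_enc|/r² = (8.99×10^9)(9.689e-6)/(0.549)² = 2.89×10^5 N/C.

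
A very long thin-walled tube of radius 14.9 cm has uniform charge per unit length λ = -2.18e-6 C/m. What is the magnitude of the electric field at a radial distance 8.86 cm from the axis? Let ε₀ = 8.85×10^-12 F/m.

Take a coaxial cylindrical Gaussian surface of radius r = 8.86 cm and length L (r < 14.9 cm, inside the shell).
All the surface charge lies outside this cylinder: Q_enc = 0, hence E = 0.

E = 0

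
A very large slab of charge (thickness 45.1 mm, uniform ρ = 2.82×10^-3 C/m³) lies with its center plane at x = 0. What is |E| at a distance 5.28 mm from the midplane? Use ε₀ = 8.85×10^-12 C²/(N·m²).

By symmetry E is perpendicular to the slab. A Gaussian pillbox from −5.28 mm to +5.28 mm (face area A) lies entirely within the slab.
Q_enc = ρ·(2x)·A and flux = 2EA, so 2EA = 2ρxA/ε₀ ⇒ E = |ρ|x/ε₀.
E = (2.82e-3)(0.00528)/(8.85×10^-12) = 1.68×10^6 N/C.

|E| = 1.68e6 N/C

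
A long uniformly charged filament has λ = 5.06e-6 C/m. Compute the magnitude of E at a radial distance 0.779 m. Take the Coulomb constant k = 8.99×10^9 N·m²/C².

|E| ≈ 1.17×10^5 V/m

By cylindrical symmetry E is radial; use a coaxial Gaussian cylinder of radius 0.779 m and length L.
Q_enc = λL, so λ_enc = 5.06×10^-6 C/m.
Gauss's law: E·2πrL = λ_enc L/ε₀.
E = 2k|λ_enc|/r = 2(8.99×10^9)(5.06×10^-6)/(0.779) = 1.17×10^5 N/C.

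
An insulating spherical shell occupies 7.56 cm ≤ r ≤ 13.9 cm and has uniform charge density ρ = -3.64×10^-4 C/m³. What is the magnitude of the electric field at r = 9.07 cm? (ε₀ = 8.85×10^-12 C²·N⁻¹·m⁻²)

|E| ≈ 5.23×10^5 N/C

Symmetry ⇒ E = E(r) r̂. Gaussian sphere of radius r = 9.07 cm (within the shell material, 7.56 cm < r < 13.9 cm).
Only the shell between 7.56 cm and r is enclosed: Q_enc = ρ·(4π/3)(r³ − a³) = (-3.64e-4)·(4π/3)·((0.0907)³ − (0.0756)³) = -4.789×10^-7 C.
Applying ∮E·dA = Q_enc/ε₀ with Φ = E(4πr²):
E = |Q_enc|/(4πε₀r²) = (4.789×10^-7)/(4π·8.85×10^-12·(0.0907)²) = 5.23×10^5 N/C.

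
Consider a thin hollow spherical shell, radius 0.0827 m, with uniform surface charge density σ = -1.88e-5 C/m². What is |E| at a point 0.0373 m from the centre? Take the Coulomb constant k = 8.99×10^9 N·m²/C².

Use a concentric Gaussian sphere at r = 0.0373 m (inside the shell, r < 0.0827 m).
All the charge is outside the Gaussian surface: Q_enc = 0, hence E = 0 everywhere inside the shell.

E = 0 (no enclosed charge)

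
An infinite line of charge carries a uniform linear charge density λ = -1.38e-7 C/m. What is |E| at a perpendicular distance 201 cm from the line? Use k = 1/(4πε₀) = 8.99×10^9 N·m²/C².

E ≈ 1.23×10^3 V/m

Take a coaxial cylindrical Gaussian surface of radius r = 201 cm and length L.
Q_enc = λL, so λ_enc = -1.38e-7 C/m.
Applying ∮E·dA = Q_enc/ε₀ with the end caps contributing no flux:
E = 2k|λ_enc|/r = 2(8.99×10^9)(1.38e-7)/(2.01) = 1.23×10^3 N/C.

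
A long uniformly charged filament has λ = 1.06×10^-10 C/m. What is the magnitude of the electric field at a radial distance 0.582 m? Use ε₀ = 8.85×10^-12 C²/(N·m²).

Take a coaxial cylindrical Gaussian surface of radius r = 0.582 m and length L.
Q_enc = λL, so λ_enc = 1.06×10^-10 C/m.
Gauss's law: E·2πrL = λ_enc L/ε₀.
E = |λ_enc|/(2πε₀r) = (1.06×10^-10)/(2π·8.85×10^-12·0.582) = 3.28 N/C.

3.28 V/m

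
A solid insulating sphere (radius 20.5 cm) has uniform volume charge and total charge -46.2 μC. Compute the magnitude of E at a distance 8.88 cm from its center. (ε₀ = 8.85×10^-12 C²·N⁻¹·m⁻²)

Symmetry ⇒ E = E(r) r̂. Gaussian sphere of radius r = 8.88 cm (r < R).
Only the charge within r is enclosed: Q_enc = Q·(r/R)³ = (-46.2 μC)·(8.88 cm/20.5 cm)³ = -3.755×10^-6 C.
By Gauss's law, ∮E·dA = E·4πr² = Q_enc/ε₀.
E = |Q_enc|/(4πε₀r²) = (3.755×10^-6)/(4π·8.85×10^-12·(0.0888)²) = 4.28×10^6 N/C.

E ≈ 4.28×10^6 V/m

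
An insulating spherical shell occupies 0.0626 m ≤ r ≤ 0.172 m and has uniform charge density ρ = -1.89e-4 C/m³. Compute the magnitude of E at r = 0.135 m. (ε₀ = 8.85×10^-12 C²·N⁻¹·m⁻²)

E ≈ 8.65×10^5 N/C

By spherical symmetry E is radial; choose a Gaussian sphere of radius r = 0.135 m (within the shell material, 0.0626 m < r < 0.172 m).
Enclosed charge is the volume from a to r: Q_enc = (4π/3)ρ(r³ − a³) = -1.754×10^-6 C.
Applying ∮E·dA = Q_enc/ε₀ with Φ = E(4πr²):
E = |Q_enc|/(4πε₀r²) = (1.754e-6)/(4π·8.85×10^-12·(0.135)²) = 8.65e5 N/C.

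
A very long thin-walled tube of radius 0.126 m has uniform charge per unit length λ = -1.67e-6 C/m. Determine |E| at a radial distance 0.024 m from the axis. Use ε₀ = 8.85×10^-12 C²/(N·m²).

Coaxial Gaussian cylinder, radius r = 0.024 m, length L (r < 0.126 m, inside the shell).
No charge is enclosed, so Gauss's law gives E·2πrL = 0 ⇒ E = 0.

E = 0 (no enclosed charge)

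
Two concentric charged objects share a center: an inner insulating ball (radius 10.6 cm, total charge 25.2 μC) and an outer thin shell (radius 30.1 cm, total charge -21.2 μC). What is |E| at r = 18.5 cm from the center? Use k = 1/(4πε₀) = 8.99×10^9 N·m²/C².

By spherical symmetry E is radial; choose a Gaussian sphere of radius r = 18.5 cm (between the bodies, 10.6 cm < r < 30.1 cm).
Only the inner charge is enclosed; the outer shell contributes nothing inside itself. Q_enc = 25.2 μC = 2.52×10^-5 C.
Since E is radial and uniform over the Gaussian sphere, Φ = E·4πr² = Q_enc/ε₀.
E = k|Q_enc|/r² = (8.99×10^9)(2.52e-5)/(0.185)² = 6.62e6 N/C.

E ≈ 6.62×10^6 N/C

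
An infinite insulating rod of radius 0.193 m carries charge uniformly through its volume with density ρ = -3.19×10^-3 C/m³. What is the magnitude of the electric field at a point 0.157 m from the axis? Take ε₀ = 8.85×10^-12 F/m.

Coaxial Gaussian cylinder, radius r = 0.157 m, length L (r < R).
Enclosed charge per unit length: λ_enc = ρ·πr² = (-3.19e-3)π(0.157)² = -2.47e-4 C/m.
By Gauss's law (flux through the curved wall only), E·2πrL = λ_enc L/ε₀.
E = |λ_enc|/(2πε₀r) = (2.47×10^-4)/(2π·8.85×10^-12·0.157) = 2.83×10^7 N/C.

|E| ≈ 2.83×10^7 V/m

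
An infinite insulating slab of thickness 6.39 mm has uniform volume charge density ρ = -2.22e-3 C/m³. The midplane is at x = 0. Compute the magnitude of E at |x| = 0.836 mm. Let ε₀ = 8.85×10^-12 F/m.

By symmetry E is perpendicular to the slab. A Gaussian pillbox from −0.836 mm to +0.836 mm (face area A) lies entirely within the slab.
Q_enc = ρ·(2x)·A and flux = 2EA, so 2EA = 2ρxA/ε₀ ⇒ E = |ρ|x/ε₀.
E = (2.22×10^-3)(0.000836)/(8.85×10^-12) = 2.10×10^5 N/C.

2.10e5 V/m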